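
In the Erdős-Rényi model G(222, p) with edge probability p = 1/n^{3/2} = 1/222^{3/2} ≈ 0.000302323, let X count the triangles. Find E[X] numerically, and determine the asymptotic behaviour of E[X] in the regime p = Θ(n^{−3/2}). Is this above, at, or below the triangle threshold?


Number of potential triangles: C(222, 3) = 1798940.
Each occurs with probability p³ ≈ (0.000302323)³ ≈ 2.76319551e-11.
By linearity: E[X] = C(222, 3)·p³ ≈ 1798940 · 2.76319551e-11 ≈ 0.000050.
Since α = 3/2 > 1, p = c/n^{3/2} = o(1/n) is below the triangle threshold p ~ 1/n. Asymptotically E[X] ~ (c³/6)·n^{3(1−α)} = (1³/6)·n^{-1.5} → 0, so by Markov's inequality G has no triangles w.h.p.

E[X] ≈ 0.000050; in regime p = Θ(1/n^{3/2}) E[X] tends to 0 (below the triangle threshold p ~ 1/n).


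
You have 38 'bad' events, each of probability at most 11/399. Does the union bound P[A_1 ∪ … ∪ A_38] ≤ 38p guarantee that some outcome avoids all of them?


Union bound: P[∪_{i=1}^{38} A_i] ≤ Σ_i P[A_i] ≤ 38·p = 38·(11/399) = 22/21.
Numerically: 22/21 ≈ 1.0476.
Is 22/21 < 1? NO.
Since the bound 22/21 is ≥ 1, the union bound is uninformative here; it does NOT by itself certify existence.

38·p = 22/21 ≈ 1.0476; existence NOT certified by the union bound.


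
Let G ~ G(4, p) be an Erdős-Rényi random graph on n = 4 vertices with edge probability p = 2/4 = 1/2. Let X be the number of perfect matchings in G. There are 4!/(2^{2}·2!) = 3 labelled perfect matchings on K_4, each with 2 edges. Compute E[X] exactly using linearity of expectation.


K_4 has 4!/(2^{2}·2!) = 3 labelled perfect matchings.
For each such perfect matching H, let X_H = 1 if all 2 edges of H are present in G. Then P[X_H = 1] = p^{2} = (1/2)^{2} = 1/4.
By linearity: E[X] = Σ_H E[X_H] = 3 · p^{2} = 3 · 1/4 = 3/4.
Numerically: E[X] ≈ 0.75.

E[X] = 3 · (1/2)^{2} = 3/4 ≈ 0.75.


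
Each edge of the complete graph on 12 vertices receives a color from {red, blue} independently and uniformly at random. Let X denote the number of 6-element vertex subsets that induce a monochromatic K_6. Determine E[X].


Let X = Σ_S X_S over the C(12, 6) = 924 subsets S of size 6, where X_S = 1 if the K_6 on S is monochromatic.
For a fixed S, the K_6 on S has C(6, 2) = 15 edges. P[all 15 edges red] = (1/2)^15, and likewise for blue, so P[monochromatic] = 2·(1/2)^15 = 2^{1 − 15} = 1/16384.
By linearity: E[X] = C(12, 6) · 2^{1 − 15} = 924 · 1/16384 = 231/4096.
Numerically: E[X] ≈ 0.056396.

E[X] = C(12,6)·2^(1−C(6,2)) = 231/4096 ≈ 0.056396.


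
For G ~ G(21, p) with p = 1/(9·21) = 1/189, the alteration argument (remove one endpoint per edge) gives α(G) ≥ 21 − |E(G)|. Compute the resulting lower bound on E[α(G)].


E[|E(G)|] = C(21, 2)·p = 210 · (1/189) = 10/9.
E[α(G)] ≥ n − E[|E(G)|] = 21 − 10/9 = 179/9.
Numerically: ≈ 19.889.
(This is only a lower bound; the true E[α(G)] may be larger.)

E[α(G)] ≥ 179/9 ≈ 19.889.


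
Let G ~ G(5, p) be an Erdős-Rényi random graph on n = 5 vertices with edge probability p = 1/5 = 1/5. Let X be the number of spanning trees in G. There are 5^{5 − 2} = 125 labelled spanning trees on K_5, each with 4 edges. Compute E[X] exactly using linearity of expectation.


K_5 has 5^{5 − 2} = 125 labelled spanning trees.
For each such spanning tree H, let X_H = 1 if all 4 edges of H are present in G. Then P[X_H = 1] = p^{4} = (1/5)^{4} = 1/625.
By linearity of expectation: E[X] = Σ_H E[X_H] = 125 · p^{4} = 125 · 1/625 = 1/5.
Numerically: E[X] ≈ 0.2.

E[X] = 125 · (1/5)^{4} = 1/5 ≈ 0.2.


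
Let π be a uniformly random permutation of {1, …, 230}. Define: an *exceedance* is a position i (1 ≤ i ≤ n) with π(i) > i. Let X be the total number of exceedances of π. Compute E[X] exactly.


Write X = Σ_{i=1}^{230} X_i, where X_i = 1_{π(i) > i}.
For each fixed i, π(i) is uniform over {1, …, 230} (marginal of a uniform permutation), so P[π(i) > i] = (n − i)/n. Summing: Σ_{i=1}^{230} (n − i)/n = (0 + 1 + … + 229)/230 = 230(230 − 1)/(2·230) = (230 − 1)/2.
Hence E[X] = Σ_{i=1}^{230} (230 − i)/230 = 229/2 ≈ 114.5000.

E[X] = 229/2 = 114.5000.


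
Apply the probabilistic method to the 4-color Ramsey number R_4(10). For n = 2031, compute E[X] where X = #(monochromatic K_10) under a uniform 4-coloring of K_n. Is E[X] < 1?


E[X] = C(2031, 10) · 4^{1 − 45} = 321883478221675085423322615 · 4^{−44} = 321883478221675085423322615/309485009821345068724781056.
As a reduced fraction: E[X] = 321883478221675085423322615/309485009821345068724781056 ≈ 1.040.
Is E[X] < 1? NO.
Since E[X] ≥ 1, the first-moment bound is inconclusive at n = 2031; it does NOT by itself certify R_4(10) > 2031.

E[X] = 321883478221675085423322615/309485009821345068724781056 ≈ 1.040; E[X] ≥ 1; first-moment method inconclusive here.


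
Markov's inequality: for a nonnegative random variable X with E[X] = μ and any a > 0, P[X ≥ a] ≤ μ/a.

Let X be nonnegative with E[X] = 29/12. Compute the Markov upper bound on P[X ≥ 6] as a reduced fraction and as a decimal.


μ = E[X] = 29/12, a = 6.
Markov: P[X ≥ 6] ≤ μ/a = (29/12)/6 = 29/72.
Numerically: ≈ 0.40278.
(Since a = 6 > μ = 2.41667, the bound 29/72 is < 1 and informative.)

P[X ≥ 6] ≤ 29/72 ≈ 0.40278.


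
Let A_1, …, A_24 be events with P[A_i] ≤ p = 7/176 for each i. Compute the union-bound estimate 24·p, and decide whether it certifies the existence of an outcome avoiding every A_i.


Union bound: P[∪_{i=1}^{24} A_i] ≤ Σ_i P[A_i] ≤ 24·p = 24·(7/176) = 21/22.
Numerically: 21/22 ≈ 0.954545.
Is 21/22 < 1? YES.
Since P[∪ A_i] ≤ 21/22 < 1, the complement has P[∩ A_i^c] ≥ 1 − 21/22 = 1/22 > 0, so some outcome avoids every A_i.

24·p = 21/22 ≈ 0.954545; existence CERTIFIED by the union bound.


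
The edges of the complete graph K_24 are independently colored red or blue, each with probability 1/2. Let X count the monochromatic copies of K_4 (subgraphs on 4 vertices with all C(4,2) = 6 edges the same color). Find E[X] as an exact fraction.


Let X = Σ_S X_S over the C(24, 4) = 10626 subsets S of size 4, where X_S = 1 if the K_4 on S is monochromatic.
For a fixed S, the K_4 on S has C(4, 2) = 6 edges. P[all 6 edges red] = (1/2)^6, and likewise for blue, so P[monochromatic] = 2·(1/2)^6 = 2^{1 − 6} = 1/32.
By linearity of expectation: E[X] = C(24, 4) · 2^{1 − 6} = 10626 · 1/32 = 5313/16.
Numerically: E[X] ≈ 332.062500.

E[X] = C(24,4)·2^(1−C(4,2)) = 5313/16 ≈ 332.062500.


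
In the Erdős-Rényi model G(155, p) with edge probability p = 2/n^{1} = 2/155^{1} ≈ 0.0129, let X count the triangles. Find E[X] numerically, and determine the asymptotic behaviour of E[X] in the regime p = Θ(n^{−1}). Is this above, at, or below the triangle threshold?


Number of potential triangles: C(155, 3) = 608685.
Each occurs with probability p³ ≈ (0.0129)³ ≈ 2.14830e-06.
By linearity: E[X] = C(155, 3)·p³ ≈ 608685 · 2.14830e-06 ≈ 1.308.
Here α = 1, so p = 2/n is exactly at the triangle threshold p ~ 1/n. Asymptotically E[X] → c³/6 = 2³/6 = 4/3 ≈ 1.333, a bounded constant. In this regime the triangle count is asymptotically Poisson(c³/6).

E[X] ≈ 1.308; in regime p = Θ(1/n^{1}) E[X] stays bounded (at the triangle threshold p ~ 1/n).


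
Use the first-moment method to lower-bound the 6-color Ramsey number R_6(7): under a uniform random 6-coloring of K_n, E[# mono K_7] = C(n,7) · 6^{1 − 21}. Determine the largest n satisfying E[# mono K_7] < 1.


We need C(n, 7) · 6^{1 − 21} < 1, i.e. C(n, 7) < 6^{21 − 1} = 3656158440062976.
Check values of n near the boundary:
  n = 562: C(562, 7) = 3384017972944752; 3384017972944752 < 3656158440062976? YES
  n = 563: C(563, 7) = 3426622515769596; 3426622515769596 < 3656158440062976? YES
  n = 564: C(564, 7) = 3469685994423792; 3469685994423792 < 3656158440062976? YES
  n = 565: C(565, 7) = 3513212521235560; 3513212521235560 < 3656158440062976? YES
  n = 566: C(566, 7) = 3557206237959440; 3557206237959440 < 3656158440062976? YES
  n = 567: C(567, 7) = 3601671315933933; 3601671315933933 < 3656158440062976? YES
  n = 568: C(568, 7) = 3646611956239704; 3646611956239704 < 3656158440062976? YES
  n = 569: C(569, 7) = 3692032389858348; 3692032389858348 < 3656158440062976? NO
The largest n with C(n, 7) < 3656158440062976 is n = 568 (where E[X] = 16882462760369/16926659444736 ≈ 0.9974). Hence R_6(7) > 568, i.e. R_6(7) ≥ 569.

Largest n = 568; hence R_6(7) > 568.


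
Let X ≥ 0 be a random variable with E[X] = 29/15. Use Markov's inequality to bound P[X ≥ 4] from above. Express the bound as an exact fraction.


μ = E[X] = 29/15, a = 4.
Markov: P[X ≥ 4] ≤ μ/a = (29/15)/4 = 29/60.
Numerically: ≈ 0.483333.
(Since a = 4 > μ = 1.933333, the bound 29/60 is < 1 and informative.)

P[X ≥ 4] ≤ 29/60 ≈ 0.483333.


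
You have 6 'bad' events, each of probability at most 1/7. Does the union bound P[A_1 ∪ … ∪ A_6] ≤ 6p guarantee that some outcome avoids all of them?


Union bound: P[∪_{i=1}^{6} A_i] ≤ Σ_i P[A_i] ≤ 6·p = 6·(1/7) = 6/7.
Numerically: 6/7 ≈ 0.8571429.
Is 6/7 < 1? YES.
Since P[∪ A_i] ≤ 6/7 < 1, the complement has P[∩ A_i^c] ≥ 1 − 6/7 = 1/7 > 0, so some outcome avoids every A_i.

6·p = 6/7 ≈ 0.8571429; existence CERTIFIED by the union bound.


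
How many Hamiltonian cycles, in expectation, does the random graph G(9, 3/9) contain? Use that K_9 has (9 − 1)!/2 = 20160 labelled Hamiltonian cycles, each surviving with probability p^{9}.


K_9 has (9 − 1)!/2 = 20160 labelled Hamiltonian cycles.
For each such Hamiltonian cycle H, let X_H = 1 if all 9 edges of H are present in G. Then P[X_H = 1] = p^{9} = (1/3)^{9} = 1/19683.
By linearity: E[X] = Σ_H E[X_H] = 20160 · p^{9} = 20160 · 1/19683 = 2240/2187.
Numerically: E[X] ≈ 1.024.

E[X] = 20160 · (1/3)^{9} = 2240/2187 ≈ 1.024.


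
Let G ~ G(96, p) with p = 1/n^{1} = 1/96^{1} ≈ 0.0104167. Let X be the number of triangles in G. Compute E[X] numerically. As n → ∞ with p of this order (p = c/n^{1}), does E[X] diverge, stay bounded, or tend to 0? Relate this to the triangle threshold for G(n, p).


Number of potential triangles: C(96, 3) = 142880.
Each occurs with probability p³ ≈ (0.0104167)³ ≈ 1.13028067e-06.
By linearity: E[X] = C(96, 3)·p³ ≈ 142880 · 1.13028067e-06 ≈ 0.161495.
Here α = 1, so p = 1/n is exactly at the triangle threshold p ~ 1/n. Asymptotically E[X] → c³/6 = 1³/6 = 1/6 ≈ 0.166667, a bounded constant. In this regime the triangle count is asymptotically Poisson(c³/6).

E[X] ≈ 0.161495; in regime p = Θ(1/n^{1}) E[X] stays bounded (at the triangle threshold p ~ 1/n).


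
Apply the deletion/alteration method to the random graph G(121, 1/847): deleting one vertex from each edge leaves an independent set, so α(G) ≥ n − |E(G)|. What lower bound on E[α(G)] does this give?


E[|E(G)|] = C(121, 2)·p = 7260 · (1/847) = 60/7.
E[α(G)] ≥ n − E[|E(G)|] = 121 − 60/7 = 787/7.
Numerically: ≈ 112.429.
(This is only a lower bound; the true E[α(G)] may be larger.)

E[α(G)] ≥ 787/7 ≈ 112.429.


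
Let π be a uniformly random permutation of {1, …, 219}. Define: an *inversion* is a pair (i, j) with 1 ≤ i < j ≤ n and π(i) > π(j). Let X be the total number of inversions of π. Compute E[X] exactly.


Write X = Σ X_I over the C(219, 2) = 23871 pairs i < j, with X_I the indicator of one inversion.
There are 23871 indicators.
For each fixed pair i < j, the values π(i) and π(j) are two distinct elements of {1, …, 219} in uniformly random order; by symmetry P[π(i) > π(j)] = 1/2.
By linearity: E[X] = 23871 · (1/2) = C(219, 2) · (1/2) = 23871/2 = 23871/2 ≈ 11935.500000.

E[X] = 23871/2 = 11935.500000.


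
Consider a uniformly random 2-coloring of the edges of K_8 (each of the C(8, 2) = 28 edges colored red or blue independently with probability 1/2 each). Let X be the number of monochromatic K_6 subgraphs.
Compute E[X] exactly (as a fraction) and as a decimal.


Let X = Σ_S X_S over the C(8, 6) = 28 subsets S of size 6, where X_S = 1 if the K_6 on S is monochromatic.
For a fixed S, the K_6 on S has C(6, 2) = 15 edges. P[all 15 edges red] = (1/2)^15, and likewise for blue, so P[monochromatic] = 2·(1/2)^15 = 2^{1 − 15} = 1/16384.
Summing: E[X] = C(8, 6) · 2^{1 − 15} = 28 · 1/16384 = 7/4096.
Numerically: E[X] ≈ 0.002.

E[X] = C(8,6)·2^(1−C(6,2)) = 7/4096 ≈ 0.002.


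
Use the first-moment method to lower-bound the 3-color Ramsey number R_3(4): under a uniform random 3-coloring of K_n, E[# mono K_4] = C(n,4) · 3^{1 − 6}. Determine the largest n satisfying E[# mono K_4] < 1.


We need C(n, 4) · 3^{1 − 6} < 1, i.e. C(n, 4) < 3^{6 − 1} = 243.
Check values of n near the boundary:
  n = 9: C(9, 4) = 126; 126 < 243? YES
  n = 10: C(10, 4) = 210; 210 < 243? YES
  n = 11: C(11, 4) = 330; 330 < 243? NO
  n = 12: C(12, 4) = 495; 495 < 243? NO
  n = 13: C(13, 4) = 715; 715 < 243? NO
The largest n with C(n, 4) < 243 is n = 10 (where E[X] = 70/81 ≈ 0.8641975). Hence R_3(4) > 10, i.e. R_3(4) ≥ 11.

Largest n = 10; hence R_3(4) > 10.


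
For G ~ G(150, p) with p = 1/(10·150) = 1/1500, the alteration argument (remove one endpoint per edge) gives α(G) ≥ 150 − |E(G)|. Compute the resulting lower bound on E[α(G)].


E[|E(G)|] = C(150, 2)·p = 11175 · (1/1500) = 149/20.
E[α(G)] ≥ n − E[|E(G)|] = 150 − 149/20 = 2851/20.
Numerically: ≈ 142.55000.
(This is only a lower bound; the true E[α(G)] may be larger.)

E[α(G)] ≥ 2851/20 ≈ 142.55000.


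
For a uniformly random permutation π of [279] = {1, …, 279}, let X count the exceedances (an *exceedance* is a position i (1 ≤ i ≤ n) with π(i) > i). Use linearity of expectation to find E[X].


Write X = Σ_{i=1}^{279} X_i, where X_i = 1_{π(i) > i}.
For each fixed i, π(i) is uniform over {1, …, 279} (marginal of a uniform permutation), so P[π(i) > i] = (n − i)/n. Summing: Σ_{i=1}^{279} (n − i)/n = (0 + 1 + … + 278)/279 = 279(279 − 1)/(2·279) = (279 − 1)/2.
Hence E[X] = Σ_{i=1}^{279} (279 − i)/279 = 139 ≈ 139.000.

E[X] = 139 = 139.000.


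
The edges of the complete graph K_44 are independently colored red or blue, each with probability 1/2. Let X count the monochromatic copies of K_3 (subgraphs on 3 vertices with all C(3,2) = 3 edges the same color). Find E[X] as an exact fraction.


Let X = Σ_S X_S over the C(44, 3) = 13244 subsets S of size 3, where X_S = 1 if the K_3 on S is monochromatic.
For a fixed S, the K_3 on S has C(3, 2) = 3 edges. P[all 3 edges red] = (1/2)^3, and likewise for blue, so P[monochromatic] = 2·(1/2)^3 = 2^{1 − 3} = 1/4.
Summing: E[X] = C(44, 3) · 2^{1 − 3} = 13244 · 1/4 = 3311.
Numerically: E[X] ≈ 3311.0000.

E[X] = C(44,3)·2^(1−C(3,2)) = 3311 ≈ 3311.0000.


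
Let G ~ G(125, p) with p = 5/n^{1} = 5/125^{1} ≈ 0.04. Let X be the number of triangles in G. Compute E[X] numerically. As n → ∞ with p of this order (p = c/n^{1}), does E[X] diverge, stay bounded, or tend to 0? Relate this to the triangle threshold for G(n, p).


Number of potential triangles: C(125, 3) = 317750.
Each occurs with probability p³ ≈ (0.04)³ ≈ 6.40000000e-05.
By linearity: E[X] = C(125, 3)·p³ ≈ 317750 · 6.40000000e-05 ≈ 20.336000.
Here α = 1, so p = 5/n is exactly at the triangle threshold p ~ 1/n. Asymptotically E[X] → c³/6 = 5³/6 = 125/6 ≈ 20.833333, a bounded constant. In this regime the triangle count is asymptotically Poisson(c³/6).

E[X] ≈ 20.336000; in regime p = Θ(1/n^{1}) E[X] stays bounded (at the triangle threshold p ~ 1/n).


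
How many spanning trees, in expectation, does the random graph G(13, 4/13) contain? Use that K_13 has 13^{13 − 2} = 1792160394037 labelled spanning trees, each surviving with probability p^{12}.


K_13 has 13^{13 − 2} = 1792160394037 labelled spanning trees.
For each such spanning tree H, let X_H = 1 if all 12 edges of H are present in G. Then P[X_H = 1] = p^{12} = (4/13)^{12} = 16777216/23298085122481.
By linearity of expectation: E[X] = Σ_H E[X_H] = 1792160394037 · p^{12} = 1792160394037 · 16777216/23298085122481 = 16777216/13.
Numerically: E[X] ≈ 1.2906e+06.

E[X] = 1792160394037 · (4/13)^{12} = 16777216/13 ≈ 1.2906e+06.


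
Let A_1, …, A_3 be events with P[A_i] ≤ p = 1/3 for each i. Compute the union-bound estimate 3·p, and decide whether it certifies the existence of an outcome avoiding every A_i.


Union bound: P[∪_{i=1}^{3} A_i] ≤ Σ_i P[A_i] ≤ 3·p = 3·(1/3) = 1.
Numerically: 1 ≈ 1.000000.
Is 1 < 1? NO.
Since the bound 1 is ≥ 1, the union bound is uninformative here; it does NOT by itself certify existence.

3·p = 1 ≈ 1.000000; existence NOT certified by the union bound.


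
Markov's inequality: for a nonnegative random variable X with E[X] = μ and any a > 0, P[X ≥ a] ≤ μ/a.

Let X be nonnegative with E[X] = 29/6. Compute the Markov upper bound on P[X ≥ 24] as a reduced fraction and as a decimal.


μ = E[X] = 29/6, a = 24.
Markov: P[X ≥ 24] ≤ μ/a = (29/6)/24 = 29/144.
Numerically: ≈ 0.201389.
(Since a = 24 > μ = 4.833333, the bound 29/144 is < 1 and informative.)

P[X ≥ 24] ≤ 29/144 ≈ 0.201389.


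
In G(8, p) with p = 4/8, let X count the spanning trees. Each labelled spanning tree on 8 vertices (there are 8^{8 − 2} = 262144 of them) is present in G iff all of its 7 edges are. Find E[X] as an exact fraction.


K_8 has 8^{8 − 2} = 262144 labelled spanning trees.
For each such spanning tree H, let X_H = 1 if all 7 edges of H are present in G. Then P[X_H = 1] = p^{7} = (1/2)^{7} = 1/128.
By linearity of expectation: E[X] = Σ_H E[X_H] = 262144 · p^{7} = 262144 · 1/128 = 2048.
Numerically: E[X] ≈ 2048.

E[X] = 262144 · (1/2)^{7} = 2048 ≈ 2048.


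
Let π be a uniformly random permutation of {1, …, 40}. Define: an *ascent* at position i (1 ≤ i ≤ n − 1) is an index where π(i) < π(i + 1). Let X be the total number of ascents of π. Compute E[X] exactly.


Write X = Σ X_I over i = 1, …, 39, with X_I the indicator of one ascent.
There are 39 indicators.
For each fixed i, the pair (π(i), π(i+1)) is a uniformly random ordered pair of distinct values from {1, …, 40}; by symmetry P[π(i) < π(i+1)] = 1/2.
By linearity: E[X] = 39 · (1/2) = (40 − 1) · (1/2) = 39/2 ≈ 19.500.

E[X] = 39/2 = 19.500.


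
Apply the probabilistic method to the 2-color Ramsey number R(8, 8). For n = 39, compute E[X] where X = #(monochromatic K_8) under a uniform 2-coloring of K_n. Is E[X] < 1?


E[X] = C(39, 8) · 2^{1 − 28} = 61523748 · 2^{−27} = 61523748/134217728.
As a reduced fraction: E[X] = 15380937/33554432 ≈ 0.458.
Is E[X] < 1? YES.
Since E[X] < 1, there exists a 2-coloring of K_{39} with no monochromatic K_8; hence R(8, 8) > 39.

E[X] = 15380937/33554432 ≈ 0.458; E[X] < 1, so R(8, 8) > 39.


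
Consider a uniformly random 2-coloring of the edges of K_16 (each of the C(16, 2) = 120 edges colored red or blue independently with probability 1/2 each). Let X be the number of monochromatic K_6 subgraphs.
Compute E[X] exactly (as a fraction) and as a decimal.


Let X = Σ_S X_S over the C(16, 6) = 8008 subsets S of size 6, where X_S = 1 if the K_6 on S is monochromatic.
For a fixed S, the K_6 on S has C(6, 2) = 15 edges. P[all 15 edges red] = (1/2)^15, and likewise for blue, so P[monochromatic] = 2·(1/2)^15 = 2^{1 − 15} = 1/16384.
Summing: E[X] = C(16, 6) · 2^{1 − 15} = 8008 · 1/16384 = 1001/2048.
Numerically: E[X] ≈ 0.488770.

E[X] = C(16,6)·2^(1−C(6,2)) = 1001/2048 ≈ 0.488770.


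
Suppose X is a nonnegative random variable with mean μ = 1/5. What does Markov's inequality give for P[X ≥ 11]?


μ = E[X] = 1/5, a = 11.
Markov: P[X ≥ 11] ≤ μ/a = (1/5)/11 = 1/55.
Numerically: ≈ 0.018182.
(Since a = 11 > μ = 0.200000, the bound 1/55 is < 1 and informative.)

P[X ≥ 11] ≤ 1/55 ≈ 0.018182.


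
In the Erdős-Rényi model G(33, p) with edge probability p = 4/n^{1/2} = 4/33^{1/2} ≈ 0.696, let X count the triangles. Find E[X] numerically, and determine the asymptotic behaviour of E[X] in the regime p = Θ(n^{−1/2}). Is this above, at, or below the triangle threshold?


Number of potential triangles: C(33, 3) = 5456.
Each occurs with probability p³ ≈ (0.696)³ ≈ 3.37605e-01.
By linearity: E[X] = C(33, 3)·p³ ≈ 5456 · 3.37605e-01 ≈ 1841.974.
Since α = 1/2 < 1, p = c/n^{1/2} ≫ 1/n is above the triangle threshold p ~ 1/n. Asymptotically E[X] ~ (c³/6)·n^{3(1−α)} = (4³/6)·n^{1.5} → ∞; triangles are abundant w.h.p.

E[X] ≈ 1841.974; in regime p = Θ(1/n^{1/2}) E[X] diverges (above the triangle threshold p ~ 1/n).


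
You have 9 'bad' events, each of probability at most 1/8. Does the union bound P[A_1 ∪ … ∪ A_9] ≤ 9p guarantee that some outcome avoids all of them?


Union bound: P[∪_{i=1}^{9} A_i] ≤ Σ_i P[A_i] ≤ 9·p = 9·(1/8) = 9/8.
Numerically: 9/8 ≈ 1.1250000.
Is 9/8 < 1? NO.
Since the bound 9/8 is ≥ 1, the union bound is uninformative here; it does NOT by itself certify existence.

9·p = 9/8 ≈ 1.1250000; existence NOT certified by the union bound.


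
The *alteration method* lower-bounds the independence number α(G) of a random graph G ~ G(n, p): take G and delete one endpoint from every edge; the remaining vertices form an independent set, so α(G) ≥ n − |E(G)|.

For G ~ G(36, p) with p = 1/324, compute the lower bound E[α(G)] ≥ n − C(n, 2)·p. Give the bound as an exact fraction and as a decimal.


E[|E(G)|] = C(36, 2)·p = 630 · (1/324) = 35/18.
E[α(G)] ≥ n − E[|E(G)|] = 36 − 35/18 = 613/18.
Numerically: ≈ 34.056.
(This is only a lower bound; the true E[α(G)] may be larger.)

E[α(G)] ≥ 613/18 ≈ 34.056.


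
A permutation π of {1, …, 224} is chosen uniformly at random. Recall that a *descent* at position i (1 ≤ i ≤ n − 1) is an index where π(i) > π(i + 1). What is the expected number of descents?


Write X = Σ X_I over i = 1, …, 223, with X_I the indicator of one descent.
There are 223 indicators.
For each fixed i, the pair (π(i), π(i+1)) is a uniformly random ordered pair of distinct values from {1, …, 224}; by symmetry P[π(i) > π(i+1)] = 1/2.
By linearity: E[X] = 223 · (1/2) = (224 − 1) · (1/2) = 223/2 ≈ 111.500.

E[X] = 223/2 = 111.500.


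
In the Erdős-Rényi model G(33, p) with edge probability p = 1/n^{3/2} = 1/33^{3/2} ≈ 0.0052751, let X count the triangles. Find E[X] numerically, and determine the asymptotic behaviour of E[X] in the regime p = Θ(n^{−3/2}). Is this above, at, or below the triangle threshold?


Number of potential triangles: C(33, 3) = 5456.
Each occurs with probability p³ ≈ (0.0052751)³ ≈ 1.4678689e-07.
By linearity: E[X] = C(33, 3)·p³ ≈ 5456 · 1.4678689e-07 ≈ 0.00080.
Since α = 3/2 > 1, p = c/n^{3/2} = o(1/n) is below the triangle threshold p ~ 1/n. Asymptotically E[X] ~ (c³/6)·n^{3(1−α)} = (1³/6)·n^{-1.5} → 0, so by Markov's inequality G has no triangles w.h.p.

E[X] ≈ 0.00080; in regime p = Θ(1/n^{3/2}) E[X] tends to 0 (below the triangle threshold p ~ 1/n).


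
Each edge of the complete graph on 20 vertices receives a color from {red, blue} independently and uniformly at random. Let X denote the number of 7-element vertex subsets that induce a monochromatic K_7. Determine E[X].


Let X = Σ_S X_S over the C(20, 7) = 77520 subsets S of size 7, where X_S = 1 if the K_7 on S is monochromatic.
For a fixed S, the K_7 on S has C(7, 2) = 21 edges. P[all 21 edges red] = (1/2)^21, and likewise for blue, so P[monochromatic] = 2·(1/2)^21 = 2^{1 − 21} = 1/1048576.
By linearity: E[X] = C(20, 7) · 2^{1 − 21} = 77520 · 1/1048576 = 4845/65536.
Numerically: E[X] ≈ 0.07393.

E[X] = C(20,7)·2^(1−C(7,2)) = 4845/65536 ≈ 0.07393.


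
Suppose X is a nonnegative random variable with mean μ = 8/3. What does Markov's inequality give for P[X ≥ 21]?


μ = E[X] = 8/3, a = 21.
Markov: P[X ≥ 21] ≤ μ/a = (8/3)/21 = 8/63.
Numerically: ≈ 0.1270.
(Since a = 21 > μ = 2.6667, the bound 8/63 is < 1 and informative.)

P[X ≥ 21] ≤ 8/63 ≈ 0.1270.


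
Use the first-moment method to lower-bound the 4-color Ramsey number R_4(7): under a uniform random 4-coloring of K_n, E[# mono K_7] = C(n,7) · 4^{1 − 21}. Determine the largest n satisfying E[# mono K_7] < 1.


We need C(n, 7) · 4^{1 − 21} < 1, i.e. C(n, 7) < 4^{21 − 1} = 1099511627776.
Check values of n near the boundary:
  n = 179: C(179, 7) = 1037437234460; 1037437234460 < 1099511627776? YES
  n = 180: C(180, 7) = 1079414463600; 1079414463600 < 1099511627776? YES
  n = 181: C(181, 7) = 1122839183400; 1122839183400 < 1099511627776? NO
  n = 182: C(182, 7) = 1167752750736; 1167752750736 < 1099511627776? NO
The largest n with C(n, 7) < 1099511627776 is n = 180 (where E[X] = 67463403975/68719476736 ≈ 0.982). Hence R_4(7) > 180, i.e. R_4(7) ≥ 181.

Largest n = 180; hence R_4(7) > 180.


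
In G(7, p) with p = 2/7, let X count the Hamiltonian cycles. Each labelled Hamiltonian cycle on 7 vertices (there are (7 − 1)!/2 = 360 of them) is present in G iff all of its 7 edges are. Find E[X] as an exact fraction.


K_7 has (7 − 1)!/2 = 360 labelled Hamiltonian cycles.
For each such Hamiltonian cycle H, let X_H = 1 if all 7 edges of H are present in G. Then P[X_H = 1] = p^{7} = (2/7)^{7} = 128/823543.
By linearity: E[X] = Σ_H E[X_H] = 360 · p^{7} = 360 · 128/823543 = 46080/823543.
Numerically: E[X] ≈ 0.055953.

E[X] = 360 · (2/7)^{7} = 46080/823543 ≈ 0.055953.


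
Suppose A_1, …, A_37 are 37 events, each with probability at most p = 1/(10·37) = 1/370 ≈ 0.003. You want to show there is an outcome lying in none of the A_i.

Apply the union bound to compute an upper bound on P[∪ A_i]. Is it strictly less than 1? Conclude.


Union bound: P[∪_{i=1}^{37} A_i] ≤ Σ_i P[A_i] ≤ 37·p = 37·(1/370) = 1/10.
Numerically: 1/10 ≈ 0.100.
Is 1/10 < 1? YES.
Since P[∪ A_i] ≤ 1/10 < 1, the complement has P[∩ A_i^c] ≥ 1 − 1/10 = 9/10 > 0, so some outcome avoids every A_i.

37·p = 1/10 ≈ 0.100; existence CERTIFIED by the union bound.


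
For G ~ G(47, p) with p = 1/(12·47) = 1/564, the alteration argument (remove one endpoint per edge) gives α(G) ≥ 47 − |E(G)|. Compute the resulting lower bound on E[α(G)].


E[|E(G)|] = C(47, 2)·p = 1081 · (1/564) = 23/12.
E[α(G)] ≥ n − E[|E(G)|] = 47 − 23/12 = 541/12.
Numerically: ≈ 45.083.
(This is only a lower bound; the true E[α(G)] may be larger.)

E[α(G)] ≥ 541/12 ≈ 45.083.


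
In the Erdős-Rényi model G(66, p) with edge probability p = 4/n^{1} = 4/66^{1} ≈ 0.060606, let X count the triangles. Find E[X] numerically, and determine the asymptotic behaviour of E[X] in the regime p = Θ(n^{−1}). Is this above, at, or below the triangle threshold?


Number of potential triangles: C(66, 3) = 45760.
Each occurs with probability p³ ≈ (0.060606)³ ≈ 2.2261179e-04.
By linearity: E[X] = C(66, 3)·p³ ≈ 45760 · 2.2261179e-04 ≈ 10.18672.
Here α = 1, so p = 4/n is exactly at the triangle threshold p ~ 1/n. Asymptotically E[X] → c³/6 = 4³/6 = 32/3 ≈ 10.66667, a bounded constant. In this regime the triangle count is asymptotically Poisson(c³/6).

E[X] ≈ 10.18672; in regime p = Θ(1/n^{1}) E[X] stays bounded (at the triangle threshold p ~ 1/n).


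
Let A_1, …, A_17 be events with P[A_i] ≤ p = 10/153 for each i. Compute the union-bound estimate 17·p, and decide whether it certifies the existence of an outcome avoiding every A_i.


Union bound: P[∪_{i=1}^{17} A_i] ≤ Σ_i P[A_i] ≤ 17·p = 17·(10/153) = 10/9.
Numerically: 10/9 ≈ 1.111111.
Is 10/9 < 1? NO.
Since the bound 10/9 is ≥ 1, the union bound is uninformative here; it does NOT by itself certify existence.

17·p = 10/9 ≈ 1.111111; existence NOT certified by the union bound.


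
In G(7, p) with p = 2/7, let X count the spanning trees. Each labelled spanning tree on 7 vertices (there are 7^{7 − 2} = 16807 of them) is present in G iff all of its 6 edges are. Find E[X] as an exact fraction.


K_7 has 7^{7 − 2} = 16807 labelled spanning trees.
For each such spanning tree H, let X_H = 1 if all 6 edges of H are present in G. Then P[X_H = 1] = p^{6} = (2/7)^{6} = 64/117649.
By linearity: E[X] = Σ_H E[X_H] = 16807 · p^{6} = 16807 · 64/117649 = 64/7.
Numerically: E[X] ≈ 9.1429.

E[X] = 16807 · (2/7)^{6} = 64/7 ≈ 9.1429.


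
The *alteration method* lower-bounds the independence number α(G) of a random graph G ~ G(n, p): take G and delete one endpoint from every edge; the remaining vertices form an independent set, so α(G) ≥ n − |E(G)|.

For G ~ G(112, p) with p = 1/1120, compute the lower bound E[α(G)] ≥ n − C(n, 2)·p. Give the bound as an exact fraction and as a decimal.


E[|E(G)|] = C(112, 2)·p = 6216 · (1/1120) = 111/20.
E[α(G)] ≥ n − E[|E(G)|] = 112 − 111/20 = 2129/20.
Numerically: ≈ 106.450000.
(This is only a lower bound; the true E[α(G)] may be larger.)

E[α(G)] ≥ 2129/20 ≈ 106.450000.


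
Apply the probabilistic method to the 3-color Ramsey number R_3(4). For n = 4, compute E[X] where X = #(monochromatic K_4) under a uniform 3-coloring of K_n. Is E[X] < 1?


E[X] = C(4, 4) · 3^{1 − 6} = 1 · 3^{−5} = 1/243.
As a reduced fraction: E[X] = 1/243 ≈ 0.0041152.
Is E[X] < 1? YES.
Since E[X] < 1, there exists a 3-coloring of K_{4} with no monochromatic K_4; hence R_3(4) > 4.

E[X] = 1/243 ≈ 0.0041152; E[X] < 1, so R_3(4) > 4.


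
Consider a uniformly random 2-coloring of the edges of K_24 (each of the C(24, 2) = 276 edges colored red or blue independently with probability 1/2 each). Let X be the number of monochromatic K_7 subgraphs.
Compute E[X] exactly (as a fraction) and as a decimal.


Let X = Σ_S X_S over the C(24, 7) = 346104 subsets S of size 7, where X_S = 1 if the K_7 on S is monochromatic.
For a fixed S, the K_7 on S has C(7, 2) = 21 edges. P[all 21 edges red] = (1/2)^21, and likewise for blue, so P[monochromatic] = 2·(1/2)^21 = 2^{1 − 21} = 1/1048576.
By linearity of expectation: E[X] = C(24, 7) · 2^{1 − 21} = 346104 · 1/1048576 = 43263/131072.
Numerically: E[X] ≈ 0.33007.

E[X] = C(24,7)·2^(1−C(7,2)) = 43263/131072 ≈ 0.33007.


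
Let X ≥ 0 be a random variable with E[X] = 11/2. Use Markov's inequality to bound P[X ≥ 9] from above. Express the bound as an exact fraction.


μ = E[X] = 11/2, a = 9.
Markov: P[X ≥ 9] ≤ μ/a = (11/2)/9 = 11/18.
Numerically: ≈ 0.61111.
(Since a = 9 > μ = 5.50000, the bound 11/18 is < 1 and informative.)

P[X ≥ 9] ≤ 11/18 ≈ 0.61111.


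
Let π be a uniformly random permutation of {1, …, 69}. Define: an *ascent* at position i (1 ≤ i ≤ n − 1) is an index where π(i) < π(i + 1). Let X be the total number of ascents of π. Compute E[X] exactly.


Write X = Σ X_I over i = 1, …, 68, with X_I the indicator of one ascent.
There are 68 indicators.
For each fixed i, the pair (π(i), π(i+1)) is a uniformly random ordered pair of distinct values from {1, …, 69}; by symmetry P[π(i) < π(i+1)] = 1/2.
By linearity: E[X] = 68 · (1/2) = (69 − 1) · (1/2) = 34 ≈ 34.00000.

E[X] = 34 = 34.00000.


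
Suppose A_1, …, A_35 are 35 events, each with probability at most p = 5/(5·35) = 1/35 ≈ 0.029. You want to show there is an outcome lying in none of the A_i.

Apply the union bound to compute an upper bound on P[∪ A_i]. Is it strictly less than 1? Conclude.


Union bound: P[∪_{i=1}^{35} A_i] ≤ Σ_i P[A_i] ≤ 35·p = 35·(1/35) = 1.
Numerically: 1 ≈ 1.000.
Is 1 < 1? NO.
Since the bound 1 is ≥ 1, the union bound is uninformative here; it does NOT by itself certify existence.

35·p = 1 ≈ 1.000; existence NOT certified by the union bound.


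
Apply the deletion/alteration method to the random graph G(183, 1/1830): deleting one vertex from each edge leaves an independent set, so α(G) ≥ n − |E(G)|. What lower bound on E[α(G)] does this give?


E[|E(G)|] = C(183, 2)·p = 16653 · (1/1830) = 91/10.
E[α(G)] ≥ n − E[|E(G)|] = 183 − 91/10 = 1739/10.
Numerically: ≈ 173.90000.
(This is only a lower bound; the true E[α(G)] may be larger.)

E[α(G)] ≥ 1739/10 ≈ 173.90000.


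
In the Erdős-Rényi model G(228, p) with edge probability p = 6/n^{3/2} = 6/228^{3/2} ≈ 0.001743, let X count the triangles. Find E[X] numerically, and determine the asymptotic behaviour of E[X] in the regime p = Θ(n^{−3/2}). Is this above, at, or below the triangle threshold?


Number of potential triangles: C(228, 3) = 1949476.
Each occurs with probability p³ ≈ (0.001743)³ ≈ 5.293549e-09.
By linearity: E[X] = C(228, 3)·p³ ≈ 1949476 · 5.293549e-09 ≈ 0.0103.
Since α = 3/2 > 1, p = c/n^{3/2} = o(1/n) is below the triangle threshold p ~ 1/n. Asymptotically E[X] ~ (c³/6)·n^{3(1−α)} = (6³/6)·n^{-1.5} → 0, so by Markov's inequality G has no triangles w.h.p.

E[X] ≈ 0.0103; in regime p = Θ(1/n^{3/2}) E[X] tends to 0 (below the triangle threshold p ~ 1/n).


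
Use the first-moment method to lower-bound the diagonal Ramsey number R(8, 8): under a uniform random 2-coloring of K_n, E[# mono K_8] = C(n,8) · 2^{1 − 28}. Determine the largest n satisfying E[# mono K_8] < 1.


We need C(n, 8) · 2^{1 − 28} < 1, i.e. C(n, 8) < 2^{28 − 1} = 134217728.
Check values of n near the boundary:
  n = 38: C(38, 8) = 48903492; 48903492 < 134217728? YES
  n = 39: C(39, 8) = 61523748; 61523748 < 134217728? YES
  n = 40: C(40, 8) = 76904685; 76904685 < 134217728? YES
  n = 41: C(41, 8) = 95548245; 95548245 < 134217728? YES
  n = 42: C(42, 8) = 118030185; 118030185 < 134217728? YES
  n = 43: C(43, 8) = 145008513; 145008513 < 134217728? NO
The largest n with C(n, 8) < 134217728 is n = 42 (where E[X] = 118030185/134217728 ≈ 0.879393). Hence R(8, 8) > 42, i.e. R(8, 8) ≥ 43.

Largest n = 42; hence R(8, 8) > 42.


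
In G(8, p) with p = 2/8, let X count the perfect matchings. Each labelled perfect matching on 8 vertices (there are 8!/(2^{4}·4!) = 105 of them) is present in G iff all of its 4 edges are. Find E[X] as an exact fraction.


K_8 has 8!/(2^{4}·4!) = 105 labelled perfect matchings.
For each such perfect matching H, let X_H = 1 if all 4 edges of H are present in G. Then P[X_H = 1] = p^{4} = (1/4)^{4} = 1/256.
Summing the indicators: E[X] = Σ_H E[X_H] = 105 · p^{4} = 105 · 1/256 = 105/256.
Numerically: E[X] ≈ 0.41.

E[X] = 105 · (1/4)^{4} = 105/256 ≈ 0.41.


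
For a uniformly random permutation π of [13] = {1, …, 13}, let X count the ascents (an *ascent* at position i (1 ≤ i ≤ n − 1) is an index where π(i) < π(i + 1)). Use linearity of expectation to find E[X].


Write X = Σ X_I over i = 1, …, 12, with X_I the indicator of one ascent.
There are 12 indicators.
For each fixed i, the pair (π(i), π(i+1)) is a uniformly random ordered pair of distinct values from {1, …, 13}; by symmetry P[π(i) < π(i+1)] = 1/2.
By linearity: E[X] = 12 · (1/2) = (13 − 1) · (1/2) = 6 ≈ 6.0000.

E[X] = 6 = 6.0000.


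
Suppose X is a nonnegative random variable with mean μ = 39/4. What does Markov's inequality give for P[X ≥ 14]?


μ = E[X] = 39/4, a = 14.
Markov: P[X ≥ 14] ≤ μ/a = (39/4)/14 = 39/56.
Numerically: ≈ 0.696429.
(Since a = 14 > μ = 9.750000, the bound 39/56 is < 1 and informative.)

P[X ≥ 14] ≤ 39/56 ≈ 0.696429.


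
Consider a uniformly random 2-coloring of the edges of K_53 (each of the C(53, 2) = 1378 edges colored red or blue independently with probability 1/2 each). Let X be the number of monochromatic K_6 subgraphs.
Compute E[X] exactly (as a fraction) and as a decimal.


Let X = Σ_S X_S over the C(53, 6) = 22957480 subsets S of size 6, where X_S = 1 if the K_6 on S is monochromatic.
For a fixed S, the K_6 on S has C(6, 2) = 15 edges. P[all 15 edges red] = (1/2)^15, and likewise for blue, so P[monochromatic] = 2·(1/2)^15 = 2^{1 − 15} = 1/16384.
Summing: E[X] = C(53, 6) · 2^{1 − 15} = 22957480 · 1/16384 = 2869685/2048.
Numerically: E[X] ≈ 1401.213.

E[X] = C(53,6)·2^(1−C(6,2)) = 2869685/2048 ≈ 1401.213.


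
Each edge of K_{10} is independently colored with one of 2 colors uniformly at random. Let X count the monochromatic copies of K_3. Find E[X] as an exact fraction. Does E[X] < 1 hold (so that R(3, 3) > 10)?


E[X] = C(10, 3) · 2^{1 − 3} = 120 · 2^{−2} = 120/4.
As a reduced fraction: E[X] = 30 ≈ 30.000000.
Is E[X] < 1? NO.
Since E[X] ≥ 1, the first-moment bound is inconclusive at n = 10; it does NOT by itself certify R(3, 3) > 10.

E[X] = 30 ≈ 30.000000; E[X] ≥ 1; first-moment method inconclusive here.


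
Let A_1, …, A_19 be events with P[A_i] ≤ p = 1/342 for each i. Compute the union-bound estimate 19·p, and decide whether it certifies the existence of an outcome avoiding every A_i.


Union bound: P[∪_{i=1}^{19} A_i] ≤ Σ_i P[A_i] ≤ 19·p = 19·(1/342) = 1/18.
Numerically: 1/18 ≈ 0.0555556.
Is 1/18 < 1? YES.
Since P[∪ A_i] ≤ 1/18 < 1, the complement has P[∩ A_i^c] ≥ 1 − 1/18 = 17/18 > 0, so some outcome avoids every A_i.

19·p = 1/18 ≈ 0.0555556; existence CERTIFIED by the union bound.


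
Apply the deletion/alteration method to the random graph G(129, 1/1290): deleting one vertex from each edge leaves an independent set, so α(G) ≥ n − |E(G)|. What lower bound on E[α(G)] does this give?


E[|E(G)|] = C(129, 2)·p = 8256 · (1/1290) = 32/5.
E[α(G)] ≥ n − E[|E(G)|] = 129 − 32/5 = 613/5.
Numerically: ≈ 122.600.
(This is only a lower bound; the true E[α(G)] may be larger.)

E[α(G)] ≥ 613/5 ≈ 122.600.


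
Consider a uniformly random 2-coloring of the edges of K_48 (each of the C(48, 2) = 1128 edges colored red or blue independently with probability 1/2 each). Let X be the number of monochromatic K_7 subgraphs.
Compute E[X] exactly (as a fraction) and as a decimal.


Let X = Σ_S X_S over the C(48, 7) = 73629072 subsets S of size 7, where X_S = 1 if the K_7 on S is monochromatic.
For a fixed S, the K_7 on S has C(7, 2) = 21 edges. P[all 21 edges red] = (1/2)^21, and likewise for blue, so P[monochromatic] = 2·(1/2)^21 = 2^{1 − 21} = 1/1048576.
By linearity of expectation: E[X] = C(48, 7) · 2^{1 − 21} = 73629072 · 1/1048576 = 4601817/65536.
Numerically: E[X] ≈ 70.2182.

E[X] = C(48,7)·2^(1−C(7,2)) = 4601817/65536 ≈ 70.2182.


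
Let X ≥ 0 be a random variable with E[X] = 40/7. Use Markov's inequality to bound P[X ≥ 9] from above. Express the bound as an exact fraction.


μ = E[X] = 40/7, a = 9.
Markov: P[X ≥ 9] ≤ μ/a = (40/7)/9 = 40/63.
Numerically: ≈ 0.6349.
(Since a = 9 > μ = 5.7143, the bound 40/63 is < 1 and informative.)

P[X ≥ 9] ≤ 40/63 ≈ 0.6349.


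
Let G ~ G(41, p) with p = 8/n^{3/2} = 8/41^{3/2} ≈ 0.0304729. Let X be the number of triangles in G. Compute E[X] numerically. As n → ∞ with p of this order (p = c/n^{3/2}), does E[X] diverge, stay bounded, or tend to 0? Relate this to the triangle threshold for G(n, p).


Number of potential triangles: C(41, 3) = 10660.
Each occurs with probability p³ ≈ (0.0304729)³ ≈ 2.82971441e-05.
By linearity: E[X] = C(41, 3)·p³ ≈ 10660 · 2.82971441e-05 ≈ 0.301648.
Since α = 3/2 > 1, p = c/n^{3/2} = o(1/n) is below the triangle threshold p ~ 1/n. Asymptotically E[X] ~ (c³/6)·n^{3(1−α)} = (8³/6)·n^{-1.5} → 0, so by Markov's inequality G has no triangles w.h.p.

E[X] ≈ 0.301648; in regime p = Θ(1/n^{3/2}) E[X] tends to 0 (below the triangle threshold p ~ 1/n).


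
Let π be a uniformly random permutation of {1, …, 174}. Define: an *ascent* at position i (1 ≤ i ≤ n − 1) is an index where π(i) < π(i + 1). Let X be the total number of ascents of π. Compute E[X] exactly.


Write X = Σ X_I over i = 1, …, 173, with X_I the indicator of one ascent.
There are 173 indicators.
For each fixed i, the pair (π(i), π(i+1)) is a uniformly random ordered pair of distinct values from {1, …, 174}; by symmetry P[π(i) < π(i+1)] = 1/2.
By linearity: E[X] = 173 · (1/2) = (174 − 1) · (1/2) = 173/2 ≈ 86.500.

E[X] = 173/2 = 86.500.


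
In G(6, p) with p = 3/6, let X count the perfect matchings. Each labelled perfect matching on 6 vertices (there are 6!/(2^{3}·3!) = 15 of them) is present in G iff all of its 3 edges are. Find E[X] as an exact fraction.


K_6 has 6!/(2^{3}·3!) = 15 labelled perfect matchings.
For each such perfect matching H, let X_H = 1 if all 3 edges of H are present in G. Then P[X_H = 1] = p^{3} = (1/2)^{3} = 1/8.
Summing the indicators: E[X] = Σ_H E[X_H] = 15 · p^{3} = 15 · 1/8 = 15/8.
Numerically: E[X] ≈ 1.875.

E[X] = 15 · (1/2)^{3} = 15/8 ≈ 1.875.
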